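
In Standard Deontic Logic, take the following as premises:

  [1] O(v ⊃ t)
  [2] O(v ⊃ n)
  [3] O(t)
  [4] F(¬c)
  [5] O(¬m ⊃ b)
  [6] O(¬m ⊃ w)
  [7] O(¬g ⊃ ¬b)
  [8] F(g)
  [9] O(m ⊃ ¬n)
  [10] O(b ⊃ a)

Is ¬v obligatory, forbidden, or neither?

F(g) at premise 8 means O(¬g).
Premise 7 is O(¬g ⊃ ¬b); since O(¬g), deontic closure gives O(¬b).
The contrapositive of premise 5 (O(¬m ⊃ b)) is O(¬b ⊃ m), and O(¬b) is already established, so O(m).
Applying K to premise 9 (O(m ⊃ ¬n)) and O(m) yields O(¬n).
Premise 2 is O(v ⊃ n); contrapositively O(¬n ⊃ ¬v). Since O(¬n) holds, K gives O(¬v).
Premises 1, 3, 4, 6, 10 do not contribute to this derivation.
Hence ¬v is obligatory.

Obligatory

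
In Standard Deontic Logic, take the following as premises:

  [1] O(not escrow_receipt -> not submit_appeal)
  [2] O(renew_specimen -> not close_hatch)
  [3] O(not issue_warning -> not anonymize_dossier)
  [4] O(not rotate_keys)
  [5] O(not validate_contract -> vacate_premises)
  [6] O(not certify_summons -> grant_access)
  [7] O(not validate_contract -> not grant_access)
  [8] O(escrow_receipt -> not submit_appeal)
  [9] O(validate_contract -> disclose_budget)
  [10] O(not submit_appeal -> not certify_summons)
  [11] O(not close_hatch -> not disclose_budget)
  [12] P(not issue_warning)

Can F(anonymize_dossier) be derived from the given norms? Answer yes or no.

Premise 3 is O(not issue_warning -> not anonymize_dossier), but O(not issue_warning) is not derivable from the premises (the permission P(not issue_warning) asserts only not O(issue_warning), not O(not issue_warning)), so it does not yield O(not anonymize_dossier).
No other premise forces O(not anonymize_dossier). An ideal world satisfying every premise can still have anonymize_dossier true, so F(anonymize_dossier) is not derivable.

No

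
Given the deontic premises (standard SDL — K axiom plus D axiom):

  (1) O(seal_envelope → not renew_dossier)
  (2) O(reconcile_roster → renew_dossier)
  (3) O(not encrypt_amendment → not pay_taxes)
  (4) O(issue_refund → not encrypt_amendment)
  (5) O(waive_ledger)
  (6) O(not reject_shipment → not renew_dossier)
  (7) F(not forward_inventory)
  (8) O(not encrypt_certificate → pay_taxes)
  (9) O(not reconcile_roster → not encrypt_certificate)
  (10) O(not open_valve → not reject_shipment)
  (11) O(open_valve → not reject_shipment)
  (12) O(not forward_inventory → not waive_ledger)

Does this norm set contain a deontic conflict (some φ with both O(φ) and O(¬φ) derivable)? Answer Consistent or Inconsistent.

Premise 12 is O(not forward_inventory → not waive_ledger), but O(not forward_inventory) is not derivable from the premises, so it does not yield O(not waive_ledger).
So O(not waive_ledger) is not derivable, and the apparent clash with O(waive_ledger) does not arise.
A world satisfying every obligation exists (e.g. encrypt_amendment=true, encrypt_certificate=false, forward_inventory=true, issue_refund=false, open_valve=false, pay_taxes=true, reconcile_roster=false, reject_shipment=false, renew_dossier=false, seal_envelope=false, waive_ledger=true); no atom is both obligatory and forbidden, so the set is consistent.

Consistent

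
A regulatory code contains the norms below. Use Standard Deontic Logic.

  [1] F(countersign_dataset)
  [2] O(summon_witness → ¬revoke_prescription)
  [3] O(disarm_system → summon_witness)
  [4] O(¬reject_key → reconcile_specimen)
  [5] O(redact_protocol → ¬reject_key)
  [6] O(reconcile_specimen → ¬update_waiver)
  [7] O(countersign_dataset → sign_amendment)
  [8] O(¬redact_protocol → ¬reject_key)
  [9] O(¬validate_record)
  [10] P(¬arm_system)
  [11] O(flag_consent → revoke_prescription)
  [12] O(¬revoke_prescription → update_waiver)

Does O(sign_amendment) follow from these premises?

No

Premise 7 is O(countersign_dataset → sign_amendment), but O(countersign_dataset) is not derivable from the premises, so it does not yield O(sign_amendment).
No other premise forces O(sign_amendment). An ideal world satisfying every premise can still have sign_amendment false, so O(sign_amendment) is not derivable.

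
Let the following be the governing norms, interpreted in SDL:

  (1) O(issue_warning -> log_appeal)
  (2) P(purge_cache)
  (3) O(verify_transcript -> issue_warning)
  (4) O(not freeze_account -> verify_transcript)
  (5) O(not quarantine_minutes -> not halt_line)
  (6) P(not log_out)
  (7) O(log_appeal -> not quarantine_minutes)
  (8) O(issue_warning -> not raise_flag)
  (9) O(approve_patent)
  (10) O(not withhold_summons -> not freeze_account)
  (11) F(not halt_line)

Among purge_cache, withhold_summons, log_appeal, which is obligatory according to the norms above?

F(not halt_line) at premise 11 means O(halt_line).
Premise 5 is O(not quarantine_minutes -> not halt_line); contrapositively O(halt_line -> quarantine_minutes). Since O(halt_line) holds, K gives O(quarantine_minutes).
The contrapositive of premise 7 (O(log_appeal -> not quarantine_minutes)) is O(quarantine_minutes -> not log_appeal), and O(quarantine_minutes) is already established, so O(not log_appeal).
Premise 1 is O(issue_warning -> log_appeal); contrapositively O(not log_appeal -> not issue_warning). Since O(not log_appeal) holds, K gives O(not issue_warning).
The contrapositive of premise 3 (O(verify_transcript -> issue_warning)) is O(not issue_warning -> not verify_transcript), and O(not issue_warning) is already established, so O(not verify_transcript).
Premise 4 is O(not freeze_account -> verify_transcript); contrapositively O(not verify_transcript -> freeze_account). Since O(not verify_transcript) holds, K gives O(freeze_account).
Premise 10, O(not withhold_summons -> not freeze_account), contraposes to O(freeze_account -> withhold_summons); with O(freeze_account) we get O(withhold_summons).
So O(withhold_summons) holds — withhold_summons is obligatory. None of the other listed options is made obligatory by any chain of premises.

withhold_summons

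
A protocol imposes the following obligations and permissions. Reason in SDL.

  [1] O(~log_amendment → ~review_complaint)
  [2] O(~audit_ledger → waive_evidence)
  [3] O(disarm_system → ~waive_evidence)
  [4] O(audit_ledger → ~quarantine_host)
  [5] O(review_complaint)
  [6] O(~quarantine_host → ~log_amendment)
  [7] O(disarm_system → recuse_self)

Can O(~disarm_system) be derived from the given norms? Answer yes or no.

Yes

Premise 5 gives O(review_complaint).
Premise 1 is O(~log_amendment → ~review_complaint); contrapositively O(review_complaint → log_amendment). Since O(review_complaint) holds, K gives O(log_amendment).
The contrapositive of premise 6 (O(~quarantine_host → ~log_amendment)) is O(log_amendment → quarantine_host), and O(log_amendment) is already established, so O(quarantine_host).
The contrapositive of premise 4 (O(audit_ledger → ~quarantine_host)) is O(quarantine_host → ~audit_ledger), and O(quarantine_host) is already established, so O(~audit_ledger).
With premise 2, O(~audit_ledger → waive_evidence), the K-axiom yields O(waive_evidence).
The contrapositive of premise 3 (O(disarm_system → ~waive_evidence)) is O(waive_evidence → ~disarm_system), and O(waive_evidence) is already established, so O(~disarm_system).
Premise 7 does not contribute to this derivation.
So O(~disarm_system) follows.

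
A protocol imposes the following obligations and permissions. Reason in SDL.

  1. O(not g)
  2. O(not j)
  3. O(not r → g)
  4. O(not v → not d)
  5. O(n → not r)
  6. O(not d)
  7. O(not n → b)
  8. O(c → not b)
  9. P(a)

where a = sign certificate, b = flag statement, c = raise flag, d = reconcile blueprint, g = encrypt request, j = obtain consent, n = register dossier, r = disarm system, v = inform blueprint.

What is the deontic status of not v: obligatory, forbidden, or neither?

Premise 4 is O(not v → not d); even if O(not d) held, inferring O(not v) would be affirming the consequent — invalid.
No premise or chain of K-axiom applications forces O(not v), and none forces O(v). So not v is neither obligatory nor forbidden under these norms.

Neither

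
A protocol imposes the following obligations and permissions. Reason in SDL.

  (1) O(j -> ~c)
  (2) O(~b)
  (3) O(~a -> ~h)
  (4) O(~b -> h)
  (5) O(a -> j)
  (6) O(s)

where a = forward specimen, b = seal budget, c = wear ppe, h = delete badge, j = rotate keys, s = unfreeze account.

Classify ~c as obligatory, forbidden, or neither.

From premise 2 we have O(~b).
From O(~b) and premise 4, O(~b -> h), we obtain O(h).
Premise 3, O(~a -> ~h), contraposes to O(h -> a); with O(h) we get O(a).
Premise 5 is O(a -> j); since O(a), deontic closure gives O(j).
From O(j) and premise 1, O(j -> ~c), we obtain O(~c).
Premise 6 does not contribute to this derivation.
Hence ~c is obligatory.

Obligatory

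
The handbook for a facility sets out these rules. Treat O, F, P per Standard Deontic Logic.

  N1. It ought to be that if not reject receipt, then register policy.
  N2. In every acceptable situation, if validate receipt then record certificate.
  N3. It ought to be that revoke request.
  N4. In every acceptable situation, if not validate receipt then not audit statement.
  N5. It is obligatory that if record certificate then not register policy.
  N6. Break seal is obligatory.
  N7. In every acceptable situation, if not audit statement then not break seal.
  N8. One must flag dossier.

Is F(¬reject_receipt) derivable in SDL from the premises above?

Yes

Premise 6 gives O(break_seal).
Premise 7, O(¬audit_statement → ¬break_seal), contraposes to O(break_seal → audit_statement); with O(break_seal) we get O(audit_statement).
The contrapositive of premise 4 (O(¬validate_receipt → ¬audit_statement)) is O(audit_statement → validate_receipt), and O(audit_statement) is already established, so O(validate_receipt).
With premise 2, O(validate_receipt → record_certificate), the K-axiom yields O(record_certificate).
From O(record_certificate) and premise 5, O(record_certificate → ¬register_policy), we obtain O(¬register_policy).
The contrapositive of premise 1 (O(¬reject_receipt → register_policy)) is O(¬register_policy → reject_receipt), and O(¬register_policy) is already established, so O(reject_receipt).
Premises 3, 8 do not contribute to this derivation.
So O(reject_receipt) holds, i.e. F(¬reject_receipt). The claim follows.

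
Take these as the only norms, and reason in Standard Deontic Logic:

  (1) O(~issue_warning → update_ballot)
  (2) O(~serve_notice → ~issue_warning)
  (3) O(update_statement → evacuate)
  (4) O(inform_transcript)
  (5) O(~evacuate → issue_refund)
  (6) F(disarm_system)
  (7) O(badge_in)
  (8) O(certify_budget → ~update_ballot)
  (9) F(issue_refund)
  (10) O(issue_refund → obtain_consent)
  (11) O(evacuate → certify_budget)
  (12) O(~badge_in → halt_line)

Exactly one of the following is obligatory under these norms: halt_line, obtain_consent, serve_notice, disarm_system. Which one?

Premise 9, F(issue_refund), is equivalent to O(~issue_refund).
Premise 5, O(~evacuate → issue_refund), contraposes to O(~issue_refund → evacuate); with O(~issue_refund) we get O(evacuate).
Premise 11 is O(evacuate → certify_budget); since O(evacuate), deontic closure gives O(certify_budget).
Premise 8 is O(certify_budget → ~update_ballot); since O(certify_budget), deontic closure gives O(~update_ballot).
The contrapositive of premise 1 (O(~issue_warning → update_ballot)) is O(~update_ballot → issue_warning), and O(~update_ballot) is already established, so O(issue_warning).
Premise 2 is O(~serve_notice → ~issue_warning); contrapositively O(issue_warning → serve_notice). Since O(issue_warning) holds, K gives O(serve_notice).
So O(serve_notice) holds — serve_notice is obligatory. None of the other listed options is made obligatory by any chain of premises.

serve_notice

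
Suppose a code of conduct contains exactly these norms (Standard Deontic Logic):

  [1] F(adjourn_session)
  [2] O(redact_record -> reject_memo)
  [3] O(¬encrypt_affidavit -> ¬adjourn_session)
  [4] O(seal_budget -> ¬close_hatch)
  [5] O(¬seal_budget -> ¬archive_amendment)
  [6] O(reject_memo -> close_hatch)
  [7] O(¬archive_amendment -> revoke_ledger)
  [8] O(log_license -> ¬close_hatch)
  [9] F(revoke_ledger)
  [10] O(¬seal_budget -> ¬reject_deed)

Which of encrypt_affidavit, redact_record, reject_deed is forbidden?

redact_record

Premise 9 is F(revoke_ledger), i.e. O(¬revoke_ledger).
Premise 7, O(¬archive_amendment -> revoke_ledger), contraposes to O(¬revoke_ledger -> archive_amendment); with O(¬revoke_ledger) we get O(archive_amendment).
The contrapositive of premise 5 (O(¬seal_budget -> ¬archive_amendment)) is O(archive_amendment -> seal_budget), and O(archive_amendment) is already established, so O(seal_budget).
With premise 4, O(seal_budget -> ¬close_hatch), the K-axiom yields O(¬close_hatch).
Premise 6, O(reject_memo -> close_hatch), contraposes to O(¬close_hatch -> ¬reject_memo); with O(¬close_hatch) we get O(¬reject_memo).
The contrapositive of premise 2 (O(redact_record -> reject_memo)) is O(¬reject_memo -> ¬redact_record), and O(¬reject_memo) is already established, so O(¬redact_record).
So O(¬redact_record) holds, i.e. redact_record is forbidden. None of the other listed options is forbidden under the premises.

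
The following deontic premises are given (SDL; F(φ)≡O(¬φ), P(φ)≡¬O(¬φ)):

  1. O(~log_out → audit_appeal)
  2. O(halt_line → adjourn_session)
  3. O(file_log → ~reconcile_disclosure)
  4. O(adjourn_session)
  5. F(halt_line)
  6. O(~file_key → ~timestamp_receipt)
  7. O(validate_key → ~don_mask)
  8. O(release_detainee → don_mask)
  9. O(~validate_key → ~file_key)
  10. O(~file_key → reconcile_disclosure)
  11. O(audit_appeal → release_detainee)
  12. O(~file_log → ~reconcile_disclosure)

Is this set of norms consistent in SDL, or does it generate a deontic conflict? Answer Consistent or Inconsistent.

Premise 2 is O(halt_line → adjourn_session); even if O(adjourn_session) held, inferring O(halt_line) would be affirming the consequent — invalid.
So O(halt_line) is not derivable, and the apparent clash with O(~halt_line) does not arise.
A world satisfying every obligation exists (e.g. adjourn_session=true, audit_appeal=false, don_mask=false, file_key=true, file_log=false, halt_line=false, log_out=true, reconcile_disclosure=false, release_detainee=false, timestamp_receipt=false, validate_key=true); no atom is both obligatory and forbidden, so the set is consistent.

Consistent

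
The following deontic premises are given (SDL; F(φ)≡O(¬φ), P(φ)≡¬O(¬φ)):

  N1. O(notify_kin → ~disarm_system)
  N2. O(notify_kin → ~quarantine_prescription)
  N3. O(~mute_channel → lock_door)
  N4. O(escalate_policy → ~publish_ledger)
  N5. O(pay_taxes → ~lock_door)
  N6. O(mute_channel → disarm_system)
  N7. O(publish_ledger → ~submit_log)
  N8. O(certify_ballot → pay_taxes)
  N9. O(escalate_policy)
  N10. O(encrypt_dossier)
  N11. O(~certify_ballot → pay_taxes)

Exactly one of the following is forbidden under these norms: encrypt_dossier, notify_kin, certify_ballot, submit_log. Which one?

notify_kin

Premises 8 and 11 are O(certify_ballot → pay_taxes) and O(~certify_ballot → pay_taxes); every ideal world satisfies certify_ballot or ~certify_ballot, so in either case pay_taxes holds — hence O(pay_taxes).
Premise 5 is O(pay_taxes → ~lock_door); since O(pay_taxes), deontic closure gives O(~lock_door).
Premise 3 is O(~mute_channel → lock_door); contrapositively O(~lock_door → mute_channel). Since O(~lock_door) holds, K gives O(mute_channel).
From O(mute_channel) and premise 6, O(mute_channel → disarm_system), we obtain O(disarm_system).
Premise 1 is O(notify_kin → ~disarm_system); contrapositively O(disarm_system → ~notify_kin). Since O(disarm_system) holds, K gives O(~notify_kin).
So O(~notify_kin) holds, i.e. notify_kin is forbidden. None of the other listed options is forbidden under the premises.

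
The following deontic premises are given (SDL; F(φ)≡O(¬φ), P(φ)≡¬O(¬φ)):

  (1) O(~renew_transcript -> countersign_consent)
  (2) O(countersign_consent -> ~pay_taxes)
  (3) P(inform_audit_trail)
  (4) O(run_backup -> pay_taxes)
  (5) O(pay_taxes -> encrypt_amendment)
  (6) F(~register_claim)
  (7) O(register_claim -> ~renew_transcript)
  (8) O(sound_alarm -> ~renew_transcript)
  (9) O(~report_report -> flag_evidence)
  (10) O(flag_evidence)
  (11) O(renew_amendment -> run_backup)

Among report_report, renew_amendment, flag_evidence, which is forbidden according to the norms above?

Premise 6 is F(~register_claim), i.e. O(register_claim).
Applying K to premise 7 (O(register_claim -> ~renew_transcript)) and O(register_claim) yields O(~renew_transcript).
Applying K to premise 1 (O(~renew_transcript -> countersign_consent)) and O(~renew_transcript) yields O(countersign_consent).
From O(countersign_consent) and premise 2, O(countersign_consent -> ~pay_taxes), we obtain O(~pay_taxes).
Premise 4 is O(run_backup -> pay_taxes); contrapositively O(~pay_taxes -> ~run_backup). Since O(~pay_taxes) holds, K gives O(~run_backup).
Premise 11 is O(renew_amendment -> run_backup); contrapositively O(~run_backup -> ~renew_amendment). Since O(~run_backup) holds, K gives O(~renew_amendment).
So O(~renew_amendment) holds, i.e. renew_amendment is forbidden. None of the other listed options is forbidden under the premises.

renew_amendment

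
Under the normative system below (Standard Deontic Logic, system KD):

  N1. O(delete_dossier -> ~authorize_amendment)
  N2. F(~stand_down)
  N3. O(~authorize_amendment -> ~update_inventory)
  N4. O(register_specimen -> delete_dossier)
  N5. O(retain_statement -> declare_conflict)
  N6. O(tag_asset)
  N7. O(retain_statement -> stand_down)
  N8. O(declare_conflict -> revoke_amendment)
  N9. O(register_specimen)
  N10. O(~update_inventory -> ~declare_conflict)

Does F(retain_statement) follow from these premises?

Yes

Premise 9 states O(register_specimen) outright.
Applying K to premise 4 (O(register_specimen -> delete_dossier)) and O(register_specimen) yields O(delete_dossier).
Premise 1 is O(delete_dossier -> ~authorize_amendment); since O(delete_dossier), deontic closure gives O(~authorize_amendment).
With premise 3, O(~authorize_amendment -> ~update_inventory), the K-axiom yields O(~update_inventory).
From O(~update_inventory) and premise 10, O(~update_inventory -> ~declare_conflict), we obtain O(~declare_conflict).
The contrapositive of premise 5 (O(retain_statement -> declare_conflict)) is O(~declare_conflict -> ~retain_statement), and O(~declare_conflict) is already established, so O(~retain_statement).
Premises 2, 6, 7, 8 do not contribute to this derivation.
So O(~retain_statement) holds, i.e. F(retain_statement). The claim follows.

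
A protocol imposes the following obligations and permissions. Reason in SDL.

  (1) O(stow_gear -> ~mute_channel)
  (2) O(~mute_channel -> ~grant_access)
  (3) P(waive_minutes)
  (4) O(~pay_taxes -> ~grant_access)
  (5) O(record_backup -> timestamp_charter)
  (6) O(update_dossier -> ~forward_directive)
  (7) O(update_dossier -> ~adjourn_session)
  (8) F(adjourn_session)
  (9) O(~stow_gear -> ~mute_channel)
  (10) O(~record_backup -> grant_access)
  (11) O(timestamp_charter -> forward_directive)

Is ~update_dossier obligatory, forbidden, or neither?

Premises 9 and 1 cover both cases: O(~stow_gear -> ~mute_channel) and O(stow_gear -> ~mute_channel). Since ~stow_gear ∨ stow_gear is a tautology, O(~mute_channel) follows.
From O(~mute_channel) and premise 2, O(~mute_channel -> ~grant_access), we obtain O(~grant_access).
The contrapositive of premise 10 (O(~record_backup -> grant_access)) is O(~grant_access -> record_backup), and O(~grant_access) is already established, so O(record_backup).
Premise 5 is O(record_backup -> timestamp_charter); since O(record_backup), deontic closure gives O(timestamp_charter).
Applying K to premise 11 (O(timestamp_charter -> forward_directive)) and O(timestamp_charter) yields O(forward_directive).
Premise 6 is O(update_dossier -> ~forward_directive); contrapositively O(forward_directive -> ~update_dossier). Since O(forward_directive) holds, K gives O(~update_dossier).
Premises 3, 4, 7, 8 do not contribute to this derivation.
Hence ~update_dossier is obligatory.

Obligatory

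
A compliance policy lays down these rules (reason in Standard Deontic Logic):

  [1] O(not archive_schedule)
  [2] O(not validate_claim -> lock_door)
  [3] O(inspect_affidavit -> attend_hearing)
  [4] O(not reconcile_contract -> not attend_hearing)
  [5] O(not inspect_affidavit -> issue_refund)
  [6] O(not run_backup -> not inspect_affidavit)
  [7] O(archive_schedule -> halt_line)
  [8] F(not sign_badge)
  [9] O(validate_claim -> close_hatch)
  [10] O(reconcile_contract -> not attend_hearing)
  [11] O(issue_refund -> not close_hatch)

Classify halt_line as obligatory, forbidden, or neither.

Premise 7 is O(archive_schedule -> halt_line), but O(archive_schedule) is not derivable from the premises, so it does not yield O(halt_line).
No premise or chain of K-axiom applications forces O(halt_line), and none forces O(not halt_line). So halt_line is neither obligatory nor forbidden under these norms.

Neither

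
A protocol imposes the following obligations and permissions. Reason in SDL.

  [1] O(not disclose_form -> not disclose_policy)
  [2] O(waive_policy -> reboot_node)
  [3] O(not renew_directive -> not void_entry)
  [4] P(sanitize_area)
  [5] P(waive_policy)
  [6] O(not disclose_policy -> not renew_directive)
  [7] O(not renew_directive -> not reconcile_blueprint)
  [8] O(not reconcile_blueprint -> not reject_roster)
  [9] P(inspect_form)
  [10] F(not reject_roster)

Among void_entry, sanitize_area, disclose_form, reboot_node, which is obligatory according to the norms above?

disclose_form

Premise 10, F(not reject_roster), is equivalent to O(reject_roster).
The contrapositive of premise 8 (O(not reconcile_blueprint -> not reject_roster)) is O(reject_roster -> reconcile_blueprint), and O(reject_roster) is already established, so O(reconcile_blueprint).
Premise 7, O(not renew_directive -> not reconcile_blueprint), contraposes to O(reconcile_blueprint -> renew_directive); with O(reconcile_blueprint) we get O(renew_directive).
Premise 6, O(not disclose_policy -> not renew_directive), contraposes to O(renew_directive -> disclose_policy); with O(renew_directive) we get O(disclose_policy).
Premise 1 is O(not disclose_form -> not disclose_policy); contrapositively O(disclose_policy -> disclose_form). Since O(disclose_policy) holds, K gives O(disclose_form).
So O(disclose_form) holds — disclose_form is obligatory. None of the other listed options is made obligatory by any chain of premises.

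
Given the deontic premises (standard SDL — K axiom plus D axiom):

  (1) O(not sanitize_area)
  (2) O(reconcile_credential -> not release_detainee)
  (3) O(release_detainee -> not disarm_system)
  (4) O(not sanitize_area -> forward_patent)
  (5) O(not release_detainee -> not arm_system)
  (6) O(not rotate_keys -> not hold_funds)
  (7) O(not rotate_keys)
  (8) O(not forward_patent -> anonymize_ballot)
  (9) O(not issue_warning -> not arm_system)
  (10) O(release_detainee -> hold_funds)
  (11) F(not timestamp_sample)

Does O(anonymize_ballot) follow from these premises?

No

Premise 8 is O(not forward_patent -> anonymize_ballot), but O(not forward_patent) is not derivable from the premises, so it does not yield O(anonymize_ballot).
No other premise forces O(anonymize_ballot). An ideal world satisfying every premise can still have anonymize_ballot false, so O(anonymize_ballot) is not derivable.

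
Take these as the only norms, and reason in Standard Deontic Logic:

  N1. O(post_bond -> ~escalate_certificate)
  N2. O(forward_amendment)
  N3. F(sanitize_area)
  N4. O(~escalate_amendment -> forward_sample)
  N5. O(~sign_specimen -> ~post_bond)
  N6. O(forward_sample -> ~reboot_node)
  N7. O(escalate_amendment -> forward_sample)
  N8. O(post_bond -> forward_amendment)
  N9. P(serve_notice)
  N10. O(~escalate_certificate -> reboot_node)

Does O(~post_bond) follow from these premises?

Yes

Premises 4 and 7 cover both cases: O(~escalate_amendment -> forward_sample) and O(escalate_amendment -> forward_sample). Since ~escalate_amendment ∨ escalate_amendment is a tautology, O(forward_sample) follows.
Premise 6 is O(forward_sample -> ~reboot_node); since O(forward_sample), deontic closure gives O(~reboot_node).
The contrapositive of premise 10 (O(~escalate_certificate -> reboot_node)) is O(~reboot_node -> escalate_certificate), and O(~reboot_node) is already established, so O(escalate_certificate).
Premise 1, O(post_bond -> ~escalate_certificate), contraposes to O(escalate_certificate -> ~post_bond); with O(escalate_certificate) we get O(~post_bond).
Premises 2, 3, 5, 8, 9 do not contribute to this derivation.
So O(~post_bond) follows.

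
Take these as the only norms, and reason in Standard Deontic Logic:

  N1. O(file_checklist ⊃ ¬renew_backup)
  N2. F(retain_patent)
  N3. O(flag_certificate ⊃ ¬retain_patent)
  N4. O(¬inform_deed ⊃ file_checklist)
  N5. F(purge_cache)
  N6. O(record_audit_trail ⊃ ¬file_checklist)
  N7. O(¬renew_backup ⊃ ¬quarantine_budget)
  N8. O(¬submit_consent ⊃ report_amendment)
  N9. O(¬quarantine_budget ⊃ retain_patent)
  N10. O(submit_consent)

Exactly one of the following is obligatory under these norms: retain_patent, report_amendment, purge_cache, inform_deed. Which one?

Premise 2 is F(retain_patent), i.e. O(¬retain_patent).
The contrapositive of premise 9 (O(¬quarantine_budget ⊃ retain_patent)) is O(¬retain_patent ⊃ quarantine_budget), and O(¬retain_patent) is already established, so O(quarantine_budget).
Premise 7, O(¬renew_backup ⊃ ¬quarantine_budget), contraposes to O(quarantine_budget ⊃ renew_backup); with O(quarantine_budget) we get O(renew_backup).
Premise 1, O(file_checklist ⊃ ¬renew_backup), contraposes to O(renew_backup ⊃ ¬file_checklist); with O(renew_backup) we get O(¬file_checklist).
Premise 4 is O(¬inform_deed ⊃ file_checklist); contrapositively O(¬file_checklist ⊃ inform_deed). Since O(¬file_checklist) holds, K gives O(inform_deed).
So O(inform_deed) holds — inform_deed is obligatory. None of the other listed options is made obligatory by any chain of premises.

inform_deed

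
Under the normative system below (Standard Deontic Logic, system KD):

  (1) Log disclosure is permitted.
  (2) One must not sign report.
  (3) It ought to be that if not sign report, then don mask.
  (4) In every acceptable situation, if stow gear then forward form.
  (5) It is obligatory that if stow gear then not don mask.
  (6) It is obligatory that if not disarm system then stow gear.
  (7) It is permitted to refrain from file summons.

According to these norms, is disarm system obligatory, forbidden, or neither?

F(sign_report) at premise 2 means O(¬sign_report).
With premise 3, O(¬sign_report → don_mask), the K-axiom yields O(don_mask).
Premise 5 is O(stow_gear → ¬don_mask); contrapositively O(don_mask → ¬stow_gear). Since O(don_mask) holds, K gives O(¬stow_gear).
Premise 6 is O(¬disarm_system → stow_gear); contrapositively O(¬stow_gear → disarm_system). Since O(¬stow_gear) holds, K gives O(disarm_system).
Premises 1, 4, 7 do not contribute to this derivation.
Hence disarm_system is obligatory.

Obligatory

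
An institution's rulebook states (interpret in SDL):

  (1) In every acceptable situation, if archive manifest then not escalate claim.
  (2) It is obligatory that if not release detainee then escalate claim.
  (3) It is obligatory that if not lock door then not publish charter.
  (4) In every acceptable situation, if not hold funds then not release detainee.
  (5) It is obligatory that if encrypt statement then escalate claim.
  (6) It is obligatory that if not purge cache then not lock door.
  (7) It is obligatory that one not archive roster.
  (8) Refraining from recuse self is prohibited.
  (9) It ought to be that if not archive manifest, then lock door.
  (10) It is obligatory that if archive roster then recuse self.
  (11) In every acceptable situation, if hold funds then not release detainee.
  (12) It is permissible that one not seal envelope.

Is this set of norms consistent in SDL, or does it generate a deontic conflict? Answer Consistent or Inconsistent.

Premise 10 is O(archive_roster → recuse_self); even if O(recuse_self) held, inferring O(archive_roster) would be affirming the consequent — invalid.
So O(archive_roster) is not derivable, and the apparent clash with O(¬archive_roster) does not arise.
A world satisfying every obligation exists (e.g. archive_manifest=false, archive_roster=false, encrypt_statement=false, escalate_claim=true, hold_funds=false, lock_door=true, publish_charter=false, purge_cache=true, recuse_self=true, release_detainee=false, seal_envelope=false); no atom is both obligatory and forbidden, so the set is consistent.

Consistent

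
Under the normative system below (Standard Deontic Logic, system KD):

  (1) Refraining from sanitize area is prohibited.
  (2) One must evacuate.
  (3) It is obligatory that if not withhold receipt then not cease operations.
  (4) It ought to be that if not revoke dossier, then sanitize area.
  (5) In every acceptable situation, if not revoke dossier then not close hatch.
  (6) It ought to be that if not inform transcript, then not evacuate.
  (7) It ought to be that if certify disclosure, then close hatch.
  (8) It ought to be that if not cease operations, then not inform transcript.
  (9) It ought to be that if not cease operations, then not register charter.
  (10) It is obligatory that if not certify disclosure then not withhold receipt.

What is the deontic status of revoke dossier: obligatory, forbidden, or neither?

Premise 2 states O(evacuate) outright.
Premise 6, O(¬inform_transcript → ¬evacuate), contraposes to O(evacuate → inform_transcript); with O(evacuate) we get O(inform_transcript).
The contrapositive of premise 8 (O(¬cease_operations → ¬inform_transcript)) is O(inform_transcript → cease_operations), and O(inform_transcript) is already established, so O(cease_operations).
The contrapositive of premise 3 (O(¬withhold_receipt → ¬cease_operations)) is O(cease_operations → withhold_receipt), and O(cease_operations) is already established, so O(withhold_receipt).
Premise 10, O(¬certify_disclosure → ¬withhold_receipt), contraposes to O(withhold_receipt → certify_disclosure); with O(withhold_receipt) we get O(certify_disclosure).
Premise 7 is O(certify_disclosure → close_hatch); since O(certify_disclosure), deontic closure gives O(close_hatch).
Premise 5, O(¬revoke_dossier → ¬close_hatch), contraposes to O(close_hatch → revoke_dossier); with O(close_hatch) we get O(revoke_dossier).
Premises 1, 4, 9 do not contribute to this derivation.
Hence revoke_dossier is obligatory.

Obligatory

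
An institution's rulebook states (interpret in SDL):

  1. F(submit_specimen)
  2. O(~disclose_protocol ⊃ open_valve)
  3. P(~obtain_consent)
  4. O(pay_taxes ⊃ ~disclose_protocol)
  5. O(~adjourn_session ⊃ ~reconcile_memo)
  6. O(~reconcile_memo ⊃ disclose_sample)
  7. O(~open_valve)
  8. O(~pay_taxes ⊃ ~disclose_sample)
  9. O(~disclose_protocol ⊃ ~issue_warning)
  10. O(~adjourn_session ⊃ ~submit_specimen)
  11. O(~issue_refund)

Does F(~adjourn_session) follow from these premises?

Premise 7 states O(~open_valve) outright.
Premise 2, O(~disclose_protocol ⊃ open_valve), contraposes to O(~open_valve ⊃ disclose_protocol); with O(~open_valve) we get O(disclose_protocol).
Premise 4 is O(pay_taxes ⊃ ~disclose_protocol); contrapositively O(disclose_protocol ⊃ ~pay_taxes). Since O(disclose_protocol) holds, K gives O(~pay_taxes).
Applying K to premise 8 (O(~pay_taxes ⊃ ~disclose_sample)) and O(~pay_taxes) yields O(~disclose_sample).
Premise 6, O(~reconcile_memo ⊃ disclose_sample), contraposes to O(~disclose_sample ⊃ reconcile_memo); with O(~disclose_sample) we get O(reconcile_memo).
Premise 5 is O(~adjourn_session ⊃ ~reconcile_memo); contrapositively O(reconcile_memo ⊃ adjourn_session). Since O(reconcile_memo) holds, K gives O(adjourn_session).
Premises 1, 3, 9, 10, 11 do not contribute to this derivation.
So O(adjourn_session) holds, i.e. F(~adjourn_session). The claim follows.

Yes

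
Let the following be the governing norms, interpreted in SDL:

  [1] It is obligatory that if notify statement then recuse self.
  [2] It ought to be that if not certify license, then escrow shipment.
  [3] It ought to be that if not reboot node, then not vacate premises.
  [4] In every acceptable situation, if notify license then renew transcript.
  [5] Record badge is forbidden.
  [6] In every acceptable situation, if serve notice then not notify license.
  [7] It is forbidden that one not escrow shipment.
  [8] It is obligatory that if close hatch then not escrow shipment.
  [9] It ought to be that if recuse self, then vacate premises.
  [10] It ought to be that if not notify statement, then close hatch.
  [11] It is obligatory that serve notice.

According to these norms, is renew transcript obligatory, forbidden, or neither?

Neither

Premise 4 is O(notify_license → renew_transcript), but O(notify_license) is not derivable from the premises, so it does not yield O(renew_transcript).
No premise or chain of K-axiom applications forces O(renew_transcript), and none forces O(¬renew_transcript). So renew_transcript is neither obligatory nor forbidden under these norms.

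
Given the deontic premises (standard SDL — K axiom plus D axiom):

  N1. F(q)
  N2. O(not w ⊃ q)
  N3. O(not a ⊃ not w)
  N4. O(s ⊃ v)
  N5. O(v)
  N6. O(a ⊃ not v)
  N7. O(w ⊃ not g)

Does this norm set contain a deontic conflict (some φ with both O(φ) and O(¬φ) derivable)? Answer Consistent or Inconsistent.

Inconsistent

Premise 5 states O(v) outright.
The contrapositive of premise 6 (O(a ⊃ not v)) is O(v ⊃ not a), and O(v) is already established, so O(not a).
Applying K to premise 3 (O(not a ⊃ not w)) and O(not a) yields O(not w).
From O(not w) and premise 2, O(not w ⊃ q), we obtain O(q).
Yet premise 1 is F(q), i.e. O(not q).
We now have both O(q) and O(not q) — q is simultaneously obligatory and forbidden, violating the D-axiom.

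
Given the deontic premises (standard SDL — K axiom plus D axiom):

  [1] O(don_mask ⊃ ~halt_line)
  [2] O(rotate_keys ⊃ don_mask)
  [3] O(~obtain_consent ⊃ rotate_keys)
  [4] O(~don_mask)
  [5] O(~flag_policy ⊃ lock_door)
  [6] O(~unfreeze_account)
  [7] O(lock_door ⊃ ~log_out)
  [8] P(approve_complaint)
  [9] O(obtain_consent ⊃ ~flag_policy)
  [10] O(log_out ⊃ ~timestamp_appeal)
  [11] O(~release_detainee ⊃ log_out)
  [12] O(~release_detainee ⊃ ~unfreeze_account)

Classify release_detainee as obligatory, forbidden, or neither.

Premise 4 states O(~don_mask) outright.
The contrapositive of premise 2 (O(rotate_keys ⊃ don_mask)) is O(~don_mask ⊃ ~rotate_keys), and O(~don_mask) is already established, so O(~rotate_keys).
Premise 3 is O(~obtain_consent ⊃ rotate_keys); contrapositively O(~rotate_keys ⊃ obtain_consent). Since O(~rotate_keys) holds, K gives O(obtain_consent).
Premise 9 is O(obtain_consent ⊃ ~flag_policy); since O(obtain_consent), deontic closure gives O(~flag_policy).
Premise 5 is O(~flag_policy ⊃ lock_door); since O(~flag_policy), deontic closure gives O(lock_door).
With premise 7, O(lock_door ⊃ ~log_out), the K-axiom yields O(~log_out).
Premise 11 is O(~release_detainee ⊃ log_out); contrapositively O(~log_out ⊃ release_detainee). Since O(~log_out) holds, K gives O(release_detainee).
Premises 1, 6, 8, 10, 12 do not contribute to this derivation.
Hence release_detainee is obligatory.

Obligatory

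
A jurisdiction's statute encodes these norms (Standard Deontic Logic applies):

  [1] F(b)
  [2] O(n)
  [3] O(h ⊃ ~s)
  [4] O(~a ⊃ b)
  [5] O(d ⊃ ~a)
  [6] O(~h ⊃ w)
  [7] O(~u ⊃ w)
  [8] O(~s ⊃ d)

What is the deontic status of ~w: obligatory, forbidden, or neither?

Premise 1 is F(b), i.e. O(~b).
Premise 4, O(~a ⊃ b), contraposes to O(~b ⊃ a); with O(~b) we get O(a).
The contrapositive of premise 5 (O(d ⊃ ~a)) is O(a ⊃ ~d), and O(a) is already established, so O(~d).
Premise 8 is O(~s ⊃ d); contrapositively O(~d ⊃ s). Since O(~d) holds, K gives O(s).
Premise 3, O(h ⊃ ~s), contraposes to O(s ⊃ ~h); with O(s) we get O(~h).
With premise 6, O(~h ⊃ w), the K-axiom yields O(w).
Premises 2, 7 do not contribute to this derivation.
Thus O(w), which is F(~w): ~w is forbidden.

Forbidden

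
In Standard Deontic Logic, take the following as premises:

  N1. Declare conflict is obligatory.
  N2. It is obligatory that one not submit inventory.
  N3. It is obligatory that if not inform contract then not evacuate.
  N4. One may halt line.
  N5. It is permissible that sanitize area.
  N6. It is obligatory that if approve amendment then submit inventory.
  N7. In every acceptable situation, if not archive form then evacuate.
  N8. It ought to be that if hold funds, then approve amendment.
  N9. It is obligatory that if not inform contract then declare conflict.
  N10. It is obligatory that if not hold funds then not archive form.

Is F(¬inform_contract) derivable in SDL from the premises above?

Premise 2 gives O(¬submit_inventory).
Premise 6 is O(approve_amendment → submit_inventory); contrapositively O(¬submit_inventory → ¬approve_amendment). Since O(¬submit_inventory) holds, K gives O(¬approve_amendment).
Premise 8 is O(hold_funds → approve_amendment); contrapositively O(¬approve_amendment → ¬hold_funds). Since O(¬approve_amendment) holds, K gives O(¬hold_funds).
With premise 10, O(¬hold_funds → ¬archive_form), the K-axiom yields O(¬archive_form).
Applying K to premise 7 (O(¬archive_form → evacuate)) and O(¬archive_form) yields O(evacuate).
Premise 3 is O(¬inform_contract → ¬evacuate); contrapositively O(evacuate → inform_contract). Since O(evacuate) holds, K gives O(inform_contract).
Premises 1, 4, 5, 9 do not contribute to this derivation.
So O(inform_contract) holds, i.e. F(¬inform_contract). The claim follows.

Yes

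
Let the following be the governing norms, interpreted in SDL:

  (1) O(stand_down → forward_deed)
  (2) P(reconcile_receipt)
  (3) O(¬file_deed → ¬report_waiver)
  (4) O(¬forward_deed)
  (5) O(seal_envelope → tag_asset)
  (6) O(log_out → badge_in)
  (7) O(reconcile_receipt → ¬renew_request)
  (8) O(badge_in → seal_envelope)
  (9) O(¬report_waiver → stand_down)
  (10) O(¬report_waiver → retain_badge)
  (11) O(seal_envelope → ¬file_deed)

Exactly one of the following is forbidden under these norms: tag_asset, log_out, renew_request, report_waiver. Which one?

Premise 4 states O(¬forward_deed) outright.
Premise 1 is O(stand_down → forward_deed); contrapositively O(¬forward_deed → ¬stand_down). Since O(¬forward_deed) holds, K gives O(¬stand_down).
Premise 9 is O(¬report_waiver → stand_down); contrapositively O(¬stand_down → report_waiver). Since O(¬stand_down) holds, K gives O(report_waiver).
Premise 3, O(¬file_deed → ¬report_waiver), contraposes to O(report_waiver → file_deed); with O(report_waiver) we get O(file_deed).
Premise 11, O(seal_envelope → ¬file_deed), contraposes to O(file_deed → ¬seal_envelope); with O(file_deed) we get O(¬seal_envelope).
The contrapositive of premise 8 (O(badge_in → seal_envelope)) is O(¬seal_envelope → ¬badge_in), and O(¬seal_envelope) is already established, so O(¬badge_in).
Premise 6 is O(log_out → badge_in); contrapositively O(¬badge_in → ¬log_out). Since O(¬badge_in) holds, K gives O(¬log_out).
So O(¬log_out) holds, i.e. log_out is forbidden. None of the other listed options is forbidden under the premises.

log_out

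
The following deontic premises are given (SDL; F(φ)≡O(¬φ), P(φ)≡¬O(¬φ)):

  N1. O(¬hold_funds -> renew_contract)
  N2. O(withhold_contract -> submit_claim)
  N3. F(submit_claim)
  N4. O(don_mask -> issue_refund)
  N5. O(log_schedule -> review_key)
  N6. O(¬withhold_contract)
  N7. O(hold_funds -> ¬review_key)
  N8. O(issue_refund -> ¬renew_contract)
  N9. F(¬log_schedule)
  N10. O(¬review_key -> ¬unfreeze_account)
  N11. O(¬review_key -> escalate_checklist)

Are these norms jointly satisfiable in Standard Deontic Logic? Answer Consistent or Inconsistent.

Consistent

Premise 2 is O(withhold_contract -> submit_claim), but O(withhold_contract) is not derivable from the premises, so it does not yield O(submit_claim).
So O(submit_claim) is not derivable, and the apparent clash with O(¬submit_claim) does not arise.
A world satisfying every obligation exists (e.g. don_mask=false, escalate_checklist=false, hold_funds=false, issue_refund=false, log_schedule=true, renew_contract=true, review_key=true, submit_claim=false, unfreeze_account=false, withhold_contract=false); no atom is both obligatory and forbidden, so the set is consistent.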